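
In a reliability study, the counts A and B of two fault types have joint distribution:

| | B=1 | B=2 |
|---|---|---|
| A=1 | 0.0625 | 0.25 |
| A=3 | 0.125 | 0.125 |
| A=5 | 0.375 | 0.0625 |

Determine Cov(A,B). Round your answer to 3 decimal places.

E[A] = 3.25,  E[B] = 1.4375
E[AB] = 4.1875
Cov(A,B) = E[AB] − E[A]E[B] = 4.1875 − (3.25)(1.4375) = -0.484375

-0.484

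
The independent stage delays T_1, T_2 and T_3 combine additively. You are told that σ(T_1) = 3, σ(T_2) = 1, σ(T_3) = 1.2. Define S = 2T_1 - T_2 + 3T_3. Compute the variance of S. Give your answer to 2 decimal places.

49.96

var(T_1) = 9, var(T_2) = 1, var(T_3) = 1.44
By independence, var(S) = (2)²var(T_1) + (-1)²var(T_2) + (3)²var(T_3)
= (2)²·9 + (-1)²·1 + (3)²·1.44 = 49.96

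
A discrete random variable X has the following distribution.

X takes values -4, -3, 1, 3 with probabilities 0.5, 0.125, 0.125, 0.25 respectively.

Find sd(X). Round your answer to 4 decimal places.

3.0414

E[X] = (-4)(0.5) + (-3)(0.125) + (1)(0.125) + (3)(0.25) = -1.5
E[X²] = (-4)²(0.5) + (-3)²(0.125) + (1)²(0.125) + (3)²(0.25) = 11.5
V(X) = E[X²] − (E[X])² = 11.5 − (-1.5)² = 9.25
sd(X) = √9.25 ≈ 3.0414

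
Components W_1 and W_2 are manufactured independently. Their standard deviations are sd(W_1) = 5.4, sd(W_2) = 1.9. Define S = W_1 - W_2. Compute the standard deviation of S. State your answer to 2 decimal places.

V(W_1) = 29.16, V(W_2) = 3.61
By independence, V(S) = (1)²V(W_1) + (-1)²V(W_2)
= (1)²·29.16 + (-1)²·3.61 = 32.77
sd(S) = √32.77 ≈ 5.72

5.72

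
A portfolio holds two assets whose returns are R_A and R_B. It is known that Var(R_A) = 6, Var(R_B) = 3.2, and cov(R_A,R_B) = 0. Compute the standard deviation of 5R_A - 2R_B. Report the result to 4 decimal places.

12.7593

Var(5R_A - 2R_B) = (5)²·Var(R_A) + (-2)²·Var(R_B) + 2·(5)·(-2)·cov(R_A,R_B)
= 25·6 + 4·3.2 + -20·0 = 162.8
σ(5R_A - 2R_B) = √162.8 ≈ 12.7593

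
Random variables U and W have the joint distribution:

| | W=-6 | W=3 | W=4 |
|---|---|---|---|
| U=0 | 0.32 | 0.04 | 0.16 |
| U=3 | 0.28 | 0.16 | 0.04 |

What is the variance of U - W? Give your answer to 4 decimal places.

23.9104

E[U] = 1.44,  E[W] = -2.2,  E[UW] = -3.12
Var(U) = 4.32 − (1.44)² = 2.2464;  Var(W) = 26.6 − (-2.2)² = 21.76
Cov(U,W) = -3.12 − (1.44)(-2.2) = 0.048
Var(U - W) = (1)²·2.2464 + (-1)²·21.76 + 2·(1)·(-1)·0.048 = 23.9104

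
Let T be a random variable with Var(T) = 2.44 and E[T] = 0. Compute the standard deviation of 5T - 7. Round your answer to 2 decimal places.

Var(5T - 7) = (5)²·2.44 = 61
sd(5T - 7) = √61 ≈ 7.81

7.81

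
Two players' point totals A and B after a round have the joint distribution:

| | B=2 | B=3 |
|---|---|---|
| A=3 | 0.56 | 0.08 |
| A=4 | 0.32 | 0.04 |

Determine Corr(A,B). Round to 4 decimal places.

-0.0205

E[A] = 3.36,  E[B] = 2.12
E[AB] = 7.12
cov(A,B) = E[AB] − E[A]E[B] = 7.12 − (3.36)(2.12) = -0.0032
Var(A) = 0.2304,  Var(B) = 0.1056
ρ = -0.0032 / √(0.2304·0.1056) ≈ -0.0205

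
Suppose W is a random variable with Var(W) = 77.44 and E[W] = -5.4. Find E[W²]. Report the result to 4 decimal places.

106.6000

E[W²] = Var(W) + (E[W])² = 77.44 + (-5.4)² = 106.6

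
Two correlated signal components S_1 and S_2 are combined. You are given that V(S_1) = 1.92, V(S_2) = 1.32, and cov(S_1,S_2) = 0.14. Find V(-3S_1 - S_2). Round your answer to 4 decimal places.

19.4400

V(-3S_1 - S_2) = (-3)²·V(S_1) + (-1)²·V(S_2) + 2·(-3)·(-1)·cov(S_1,S_2)
= 9·1.92 + 1·1.32 + 6·0.14 = 19.44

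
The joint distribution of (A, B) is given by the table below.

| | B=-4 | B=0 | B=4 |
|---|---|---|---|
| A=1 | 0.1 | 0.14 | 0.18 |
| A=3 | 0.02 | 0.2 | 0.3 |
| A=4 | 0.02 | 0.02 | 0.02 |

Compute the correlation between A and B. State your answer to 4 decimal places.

E[A] = 2.22,  E[B] = 1.44
E[AB] = 3.68
Cov(A,B) = E[AB] − E[A]E[B] = 3.68 − (2.22)(1.44) = 0.4832
Var(A) = 1.1316,  Var(B) = 8.1664
ρ = 0.4832 / √(1.1316·8.1664) ≈ 0.1590

0.1590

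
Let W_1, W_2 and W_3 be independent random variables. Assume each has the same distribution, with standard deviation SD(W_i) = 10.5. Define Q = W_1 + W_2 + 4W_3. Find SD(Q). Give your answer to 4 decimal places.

Var(W_i) = (10.5)² = 110.25
By independence, Var(Q) = (1)²Var(W_1) + (1)²Var(W_2) + (4)²Var(W_3)
= (1)²·110.25 + (1)²·110.25 + (4)²·110.25 = 1984.5
SD(Q) = √1984.5 ≈ 44.5477

44.5477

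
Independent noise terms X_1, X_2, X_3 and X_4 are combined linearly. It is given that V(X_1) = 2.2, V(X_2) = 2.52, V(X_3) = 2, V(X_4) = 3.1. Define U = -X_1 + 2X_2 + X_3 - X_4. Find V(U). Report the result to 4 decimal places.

17.3800

By independence, V(U) = (-1)²V(X_1) + (2)²V(X_2) + (1)²V(X_3) + (-1)²V(X_4)
= (-1)²·2.2 + (2)²·2.52 + (1)²·2 + (-1)²·3.1 = 17.38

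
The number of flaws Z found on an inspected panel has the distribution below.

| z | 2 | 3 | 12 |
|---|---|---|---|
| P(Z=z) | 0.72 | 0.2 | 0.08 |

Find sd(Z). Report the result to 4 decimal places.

2.6833

E[Z] = (2)(0.72) + (3)(0.2) + (12)(0.08) = 3
E[Z²] = (2)²(0.72) + (3)²(0.2) + (12)²(0.08) = 16.2
var(Z) = E[Z²] − (E[Z])² = 16.2 − (3)² = 7.2
sd(Z) = √7.2 ≈ 2.6833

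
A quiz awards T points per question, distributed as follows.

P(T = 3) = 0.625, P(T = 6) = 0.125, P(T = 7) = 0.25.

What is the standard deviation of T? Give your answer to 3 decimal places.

1.798

E[T] = (3)(0.625) + (6)(0.125) + (7)(0.25) = 4.375
E[T²] = (3)²(0.625) + (6)²(0.125) + (7)²(0.25) = 22.375
Var(T) = E[T²] − (E[T])² = 22.375 − (4.375)² = 3.234375
sd(T) = √3.234375 ≈ 1.798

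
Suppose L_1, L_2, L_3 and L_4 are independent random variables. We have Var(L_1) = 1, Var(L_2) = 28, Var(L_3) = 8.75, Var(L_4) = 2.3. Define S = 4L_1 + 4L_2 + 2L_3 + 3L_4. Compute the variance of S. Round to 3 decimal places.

519.700

By independence, Var(S) = (4)²Var(L_1) + (4)²Var(L_2) + (2)²Var(L_3) + (3)²Var(L_4)
= (4)²·1 + (4)²·28 + (2)²·8.75 + (3)²·2.3 = 519.7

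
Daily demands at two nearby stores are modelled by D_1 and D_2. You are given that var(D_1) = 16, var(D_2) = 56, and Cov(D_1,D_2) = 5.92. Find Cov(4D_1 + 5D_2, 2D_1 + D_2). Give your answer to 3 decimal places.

Cov(4D_1 + 5D_2, 2D_1 + D_2) = (4)(2)var(D_1) + (5)(1)var(D_2) + [(4)(1) + (5)(2)]Cov(D_1,D_2)
= 8·16 + 5·56 + 14·5.92 = 490.88

490.880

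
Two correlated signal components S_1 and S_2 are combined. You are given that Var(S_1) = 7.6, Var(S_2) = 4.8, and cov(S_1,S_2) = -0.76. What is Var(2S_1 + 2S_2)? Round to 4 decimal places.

43.5200

Var(2S_1 + 2S_2) = (2)²·Var(S_1) + (2)²·Var(S_2) + 2·(2)·(2)·cov(S_1,S_2)
= 4·7.6 + 4·4.8 + 8·-0.76 = 43.52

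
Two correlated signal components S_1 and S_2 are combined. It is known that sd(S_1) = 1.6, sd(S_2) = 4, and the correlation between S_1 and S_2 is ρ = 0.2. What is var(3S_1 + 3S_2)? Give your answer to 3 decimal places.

190.080

var(S_1) = (1.6)² = 2.56;  var(S_2) = (4)² = 16
Cov(S_1,S_2) = ρ·sd(S_1)·sd(S_2) = 0.2·1.6·4 = 1.28
var(3S_1 + 3S_2) = (3)²·var(S_1) + (3)²·var(S_2) + 2·(3)·(3)·Cov(S_1,S_2)
= 9·2.56 + 9·16 + 18·1.28 = 190.08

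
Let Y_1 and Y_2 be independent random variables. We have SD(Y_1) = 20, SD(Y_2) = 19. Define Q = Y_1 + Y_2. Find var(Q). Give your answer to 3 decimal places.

761.000

var(Y_1) = 400, var(Y_2) = 361
By independence, var(Q) = (1)²var(Y_1) + (1)²var(Y_2)
= (1)²·400 + (1)²·361 = 761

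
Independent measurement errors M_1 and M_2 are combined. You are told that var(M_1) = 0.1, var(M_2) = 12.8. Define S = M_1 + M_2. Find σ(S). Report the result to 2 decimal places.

By independence, var(S) = (1)²var(M_1) + (1)²var(M_2)
= (1)²·0.1 + (1)²·12.8 = 12.9
σ(S) = √12.9 ≈ 3.59

3.59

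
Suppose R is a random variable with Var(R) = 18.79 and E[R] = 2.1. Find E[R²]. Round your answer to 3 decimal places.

23.200

E[R²] = Var(R) + (E[R])² = 18.79 + (2.1)² = 23.2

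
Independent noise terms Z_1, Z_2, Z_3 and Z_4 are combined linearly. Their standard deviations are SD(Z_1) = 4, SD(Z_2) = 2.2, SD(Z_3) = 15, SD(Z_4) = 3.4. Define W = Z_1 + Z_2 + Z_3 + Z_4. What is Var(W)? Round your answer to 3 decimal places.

257.400

Var(Z_1) = 16, Var(Z_2) = 4.84, Var(Z_3) = 225, Var(Z_4) = 11.56
By independence, Var(W) = (1)²Var(Z_1) + (1)²Var(Z_2) + (1)²Var(Z_3) + (1)²Var(Z_4)
= (1)²·16 + (1)²·4.84 + (1)²·225 + (1)²·11.56 = 257.4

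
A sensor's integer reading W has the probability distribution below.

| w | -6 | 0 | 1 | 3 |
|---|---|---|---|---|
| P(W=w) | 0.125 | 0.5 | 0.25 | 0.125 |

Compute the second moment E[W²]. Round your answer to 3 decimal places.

5.875

E[W²] = (-6)²(0.125) + (0)²(0.5) + (1)²(0.25) + (3)²(0.125) = 5.875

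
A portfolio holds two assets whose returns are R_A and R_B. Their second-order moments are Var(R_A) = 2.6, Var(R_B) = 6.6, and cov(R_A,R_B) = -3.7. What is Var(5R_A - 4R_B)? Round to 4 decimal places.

Var(5R_A - 4R_B) = (5)²·Var(R_A) + (-4)²·Var(R_B) + 2·(5)·(-4)·cov(R_A,R_B)
= 25·2.6 + 16·6.6 + -40·-3.7 = 318.6

318.6000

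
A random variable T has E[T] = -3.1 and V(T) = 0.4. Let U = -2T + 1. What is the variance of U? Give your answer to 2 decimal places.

1.60

V(-2T + 1) = (-2)²·V(T) = 4·0.4 = 1.6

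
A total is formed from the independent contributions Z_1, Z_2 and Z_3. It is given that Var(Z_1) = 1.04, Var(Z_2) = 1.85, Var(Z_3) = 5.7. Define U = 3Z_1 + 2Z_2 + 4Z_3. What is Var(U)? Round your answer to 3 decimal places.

By independence, Var(U) = (3)²Var(Z_1) + (2)²Var(Z_2) + (4)²Var(Z_3)
= (3)²·1.04 + (2)²·1.85 + (4)²·5.7 = 107.96

107.960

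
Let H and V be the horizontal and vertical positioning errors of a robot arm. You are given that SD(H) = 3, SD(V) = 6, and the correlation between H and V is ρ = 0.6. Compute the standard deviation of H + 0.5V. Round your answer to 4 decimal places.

5.3666

Var(H) = (3)² = 9;  Var(V) = (6)² = 36
cov(H,V) = ρ·SD(H)·SD(V) = 0.6·3·6 = 10.8
Var(H + 0.5V) = (1)²·Var(H) + (0.5)²·Var(V) + 2·(1)·(0.5)·cov(H,V)
= 1·9 + 0.25·36 + 1·10.8 = 28.8
SD(H + 0.5V) = √28.8 ≈ 5.3666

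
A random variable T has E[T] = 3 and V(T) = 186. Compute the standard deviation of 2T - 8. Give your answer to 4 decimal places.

27.2764

V(2T - 8) = (2)²·186 = 744
sd(2T - 8) = √744 ≈ 27.2764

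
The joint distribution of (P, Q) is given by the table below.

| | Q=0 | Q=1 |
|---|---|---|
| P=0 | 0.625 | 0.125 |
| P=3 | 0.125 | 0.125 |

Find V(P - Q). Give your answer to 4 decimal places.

1.5000

E[P] = 0.75,  E[Q] = 0.25,  E[PQ] = 0.375
V(P) = 2.25 − (0.75)² = 1.6875;  V(Q) = 0.25 − (0.25)² = 0.1875
Cov(P,Q) = 0.375 − (0.75)(0.25) = 0.1875
V(P - Q) = (1)²·1.6875 + (-1)²·0.1875 + 2·(1)·(-1)·0.1875 = 1.5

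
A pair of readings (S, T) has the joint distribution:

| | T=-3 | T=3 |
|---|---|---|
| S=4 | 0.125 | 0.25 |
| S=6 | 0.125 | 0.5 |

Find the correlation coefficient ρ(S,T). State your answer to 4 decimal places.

E[S] = 5.25,  E[T] = 1.5
E[ST] = 8.25
Cov(S,T) = E[ST] − E[S]E[T] = 8.25 − (5.25)(1.5) = 0.375
var(S) = 0.9375,  var(T) = 6.75
ρ = 0.375 / √(0.9375·6.75) ≈ 0.1491

0.1491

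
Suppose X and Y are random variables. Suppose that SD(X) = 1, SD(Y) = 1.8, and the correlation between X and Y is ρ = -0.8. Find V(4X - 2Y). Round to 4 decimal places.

V(X) = (1)² = 1;  V(Y) = (1.8)² = 3.24
Cov(X,Y) = ρ·SD(X)·SD(Y) = -0.8·1·1.8 = -1.44
V(4X - 2Y) = (4)²·V(X) + (-2)²·V(Y) + 2·(4)·(-2)·Cov(X,Y)
= 16·1 + 4·3.24 + -16·-1.44 = 52

52.0000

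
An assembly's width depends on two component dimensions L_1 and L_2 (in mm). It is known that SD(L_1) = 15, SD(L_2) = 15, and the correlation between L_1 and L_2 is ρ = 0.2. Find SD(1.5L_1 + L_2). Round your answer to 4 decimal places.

29.4321

Var(L_1) = (15)² = 225;  Var(L_2) = (15)² = 225
Cov(L_1,L_2) = ρ·SD(L_1)·SD(L_2) = 0.2·15·15 = 45
Var(1.5L_1 + L_2) = (1.5)²·Var(L_1) + (1)²·Var(L_2) + 2·(1.5)·(1)·Cov(L_1,L_2)
= 2.25·225 + 1·225 + 3·45 = 866.25
SD(1.5L_1 + L_2) = √866.25 ≈ 29.4321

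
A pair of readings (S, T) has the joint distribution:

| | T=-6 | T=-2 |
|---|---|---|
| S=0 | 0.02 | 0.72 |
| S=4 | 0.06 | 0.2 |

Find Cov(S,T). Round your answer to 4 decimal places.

E[S] = 1.04,  E[T] = -2.32
E[ST] = -3.04
Cov(S,T) = E[ST] − E[S]E[T] = -3.04 − (1.04)(-2.32) = -0.6272

-0.6272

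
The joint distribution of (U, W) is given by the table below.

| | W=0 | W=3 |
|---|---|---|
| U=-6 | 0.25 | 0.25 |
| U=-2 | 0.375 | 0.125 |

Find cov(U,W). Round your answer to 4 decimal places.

E[U] = -4,  E[W] = 1.125
E[UW] = -5.25
cov(U,W) = E[UW] − E[U]E[W] = -5.25 − (-4)(1.125) = -0.75

-0.7500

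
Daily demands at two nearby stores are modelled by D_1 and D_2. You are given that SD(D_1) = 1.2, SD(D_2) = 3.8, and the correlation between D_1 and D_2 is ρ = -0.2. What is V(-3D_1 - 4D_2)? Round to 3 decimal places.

V(D_1) = (1.2)² = 1.44;  V(D_2) = (3.8)² = 14.44
cov(D_1,D_2) = ρ·SD(D_1)·SD(D_2) = -0.2·1.2·3.8 = -0.912
V(-3D_1 - 4D_2) = (-3)²·V(D_1) + (-4)²·V(D_2) + 2·(-3)·(-4)·cov(D_1,D_2)
= 9·1.44 + 16·14.44 + 24·-0.912 = 222.112

222.112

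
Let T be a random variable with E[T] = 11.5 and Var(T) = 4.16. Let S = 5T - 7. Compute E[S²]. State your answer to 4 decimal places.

2654.2500

E[5T - 7] = 5·11.5 − 7 = 50.5
Var(5T - 7) = (5)²·4.16 = 104
E[S²] = Var(S) + (E[S])² = 104 + (50.5)² = 2654.25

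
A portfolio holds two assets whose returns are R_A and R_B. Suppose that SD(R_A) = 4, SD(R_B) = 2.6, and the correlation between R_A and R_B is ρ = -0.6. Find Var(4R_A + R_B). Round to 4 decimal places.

Var(R_A) = (4)² = 16;  Var(R_B) = (2.6)² = 6.76
cov(R_A,R_B) = ρ·SD(R_A)·SD(R_B) = -0.6·4·2.6 = -6.24
Var(4R_A + R_B) = (4)²·Var(R_A) + (1)²·Var(R_B) + 2·(4)·(1)·cov(R_A,R_B)
= 16·16 + 1·6.76 + 8·-6.24 = 212.84

212.8400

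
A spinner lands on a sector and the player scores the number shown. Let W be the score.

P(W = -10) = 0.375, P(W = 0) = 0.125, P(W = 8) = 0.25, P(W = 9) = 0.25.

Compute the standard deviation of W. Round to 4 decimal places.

E[W] = (-10)(0.375) + (0)(0.125) + (8)(0.25) + (9)(0.25) = 0.5
E[W²] = (-10)²(0.375) + (0)²(0.125) + (8)²(0.25) + (9)²(0.25) = 73.75
Var(W) = E[W²] − (E[W])² = 73.75 − (0.5)² = 73.5
σ(W) = √73.5 ≈ 8.5732

8.5732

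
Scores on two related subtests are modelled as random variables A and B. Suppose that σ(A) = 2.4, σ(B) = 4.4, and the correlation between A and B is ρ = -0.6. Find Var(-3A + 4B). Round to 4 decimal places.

Var(A) = (2.4)² = 5.76;  Var(B) = (4.4)² = 19.36
Cov(A,B) = ρ·σ(A)·σ(B) = -0.6·2.4·4.4 = -6.336
Var(-3A + 4B) = (-3)²·Var(A) + (4)²·Var(B) + 2·(-3)·(4)·Cov(A,B)
= 9·5.76 + 16·19.36 + -24·-6.336 = 513.664

513.6640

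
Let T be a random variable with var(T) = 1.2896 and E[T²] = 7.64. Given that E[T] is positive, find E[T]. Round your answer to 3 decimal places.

(E[T])² = E[T²] − var(T) = 7.64 − 1.2896 = 6.3504
E[T] = √6.3504 = 2.52

2.520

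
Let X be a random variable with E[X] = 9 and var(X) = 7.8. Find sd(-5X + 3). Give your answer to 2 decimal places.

13.96

var(-5X + 3) = (-5)²·7.8 = 195
sd(-5X + 3) = √195 ≈ 13.96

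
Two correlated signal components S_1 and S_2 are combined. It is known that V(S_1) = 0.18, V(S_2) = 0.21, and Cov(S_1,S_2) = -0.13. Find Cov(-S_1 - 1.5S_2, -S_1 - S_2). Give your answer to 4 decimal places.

0.1700

Cov(-S_1 - 1.5S_2, -S_1 - S_2) = (-1)(-1)V(S_1) + (-1.5)(-1)V(S_2) + [(-1)(-1) + (-1.5)(-1)]Cov(S_1,S_2)
= 1·0.18 + 1.5·0.21 + 2.5·-0.13 = 0.17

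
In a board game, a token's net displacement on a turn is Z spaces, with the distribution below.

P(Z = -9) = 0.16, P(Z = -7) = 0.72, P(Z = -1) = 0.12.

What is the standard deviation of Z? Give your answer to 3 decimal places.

E[Z] = (-9)(0.16) + (-7)(0.72) + (-1)(0.12) = -6.6
E[Z²] = (-9)²(0.16) + (-7)²(0.72) + (-1)²(0.12) = 48.36
var(Z) = E[Z²] − (E[Z])² = 48.36 − (-6.6)² = 4.8
sd(Z) = √4.8 ≈ 2.191

2.191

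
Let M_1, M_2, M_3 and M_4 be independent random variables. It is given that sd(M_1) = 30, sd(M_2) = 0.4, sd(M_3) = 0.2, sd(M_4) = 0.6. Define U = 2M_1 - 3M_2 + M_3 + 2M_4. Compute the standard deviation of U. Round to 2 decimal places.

60.02

Var(M_1) = 900, Var(M_2) = 0.16, Var(M_3) = 0.04, Var(M_4) = 0.36
By independence, Var(U) = (2)²Var(M_1) + (-3)²Var(M_2) + (1)²Var(M_3) + (2)²Var(M_4)
= (2)²·900 + (-3)²·0.16 + (1)²·0.04 + (2)²·0.36 = 3602.92
sd(U) = √3602.92 ≈ 60.02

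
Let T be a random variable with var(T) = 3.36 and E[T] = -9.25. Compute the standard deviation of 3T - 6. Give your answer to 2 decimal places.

var(3T - 6) = (3)²·3.36 = 30.24
SD(3T - 6) = √30.24 ≈ 5.50

5.50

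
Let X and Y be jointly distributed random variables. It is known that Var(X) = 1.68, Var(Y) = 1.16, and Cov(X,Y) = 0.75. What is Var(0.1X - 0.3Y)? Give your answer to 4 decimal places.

0.0762

Var(0.1X - 0.3Y) = (0.1)²·Var(X) + (-0.3)²·Var(Y) + 2·(0.1)·(-0.3)·Cov(X,Y)
= 0.01·1.68 + 0.09·1.16 + -0.06·0.75 = 0.0762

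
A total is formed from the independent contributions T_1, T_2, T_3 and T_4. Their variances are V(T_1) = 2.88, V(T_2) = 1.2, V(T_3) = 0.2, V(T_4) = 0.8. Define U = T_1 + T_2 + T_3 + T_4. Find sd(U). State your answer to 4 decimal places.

2.2539

By independence, V(U) = (1)²V(T_1) + (1)²V(T_2) + (1)²V(T_3) + (1)²V(T_4)
= (1)²·2.88 + (1)²·1.2 + (1)²·0.2 + (1)²·0.8 = 5.08
sd(U) = √5.08 ≈ 2.2539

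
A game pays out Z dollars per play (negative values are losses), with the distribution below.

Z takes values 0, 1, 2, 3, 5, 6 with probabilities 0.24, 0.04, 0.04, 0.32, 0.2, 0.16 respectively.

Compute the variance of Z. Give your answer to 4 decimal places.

E[Z] = (0)(0.24) + (1)(0.04) + (2)(0.04) + (3)(0.32) + (5)(0.2) + (6)(0.16) = 3.04
E[Z²] = (0)²(0.24) + (1)²(0.04) + (2)²(0.04) + (3)²(0.32) + (5)²(0.2) + (6)²(0.16) = 13.84
Var(Z) = E[Z²] − (E[Z])² = 13.84 − (3.04)² = 4.5984

4.5984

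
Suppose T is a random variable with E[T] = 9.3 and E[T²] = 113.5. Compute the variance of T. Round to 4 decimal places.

var(T) = 113.5 − (9.3)² = 27.01

27.0100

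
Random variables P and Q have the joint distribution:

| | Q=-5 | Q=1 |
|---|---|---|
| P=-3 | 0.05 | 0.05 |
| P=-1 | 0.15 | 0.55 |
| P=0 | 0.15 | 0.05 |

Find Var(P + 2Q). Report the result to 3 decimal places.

32.160

E[P] = -1,  E[Q] = -1.1,  E[PQ] = 0.8
Var(P) = 1.6 − (-1)² = 0.6;  Var(Q) = 9.4 − (-1.1)² = 8.19
Cov(P,Q) = 0.8 − (-1)(-1.1) = -0.3
Var(P + 2Q) = (1)²·0.6 + (2)²·8.19 + 2·(1)·(2)·-0.3 = 32.16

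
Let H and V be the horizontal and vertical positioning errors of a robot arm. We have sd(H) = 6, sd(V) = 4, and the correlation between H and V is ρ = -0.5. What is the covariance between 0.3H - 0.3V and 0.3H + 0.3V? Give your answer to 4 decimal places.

1.8000

Var(H) = (6)² = 36;  Var(V) = (4)² = 16
cov(H,V) = ρ·sd(H)·sd(V) = -0.5·6·4 = -12
cov(0.3H - 0.3V, 0.3H + 0.3V) = (0.3)(0.3)Var(H) + (-0.3)(0.3)Var(V) + [(0.3)(0.3) + (-0.3)(0.3)]cov(H,V)
= 0.09·36 + -0.09·16 + 0·-12 = 1.8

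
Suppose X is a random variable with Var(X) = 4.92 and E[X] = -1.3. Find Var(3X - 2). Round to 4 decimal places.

Var(3X - 2) = (3)²·Var(X) = 9·4.92 = 44.28

44.2800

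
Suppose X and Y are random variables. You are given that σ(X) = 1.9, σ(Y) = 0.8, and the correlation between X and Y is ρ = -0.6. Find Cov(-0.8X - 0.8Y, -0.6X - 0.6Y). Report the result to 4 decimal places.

Var(X) = (1.9)² = 3.61;  Var(Y) = (0.8)² = 0.64
Cov(X,Y) = ρ·σ(X)·σ(Y) = -0.6·1.9·0.8 = -0.912
Cov(-0.8X - 0.8Y, -0.6X - 0.6Y) = (-0.8)(-0.6)Var(X) + (-0.8)(-0.6)Var(Y) + [(-0.8)(-0.6) + (-0.8)(-0.6)]Cov(X,Y)
= 0.48·3.61 + 0.48·0.64 + 0.96·-0.912 = 1.16448

1.1645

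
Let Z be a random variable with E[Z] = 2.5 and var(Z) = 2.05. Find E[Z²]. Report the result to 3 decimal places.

E[Z²] = var(Z) + (E[Z])² = 2.05 + (2.5)² = 8.3

8.300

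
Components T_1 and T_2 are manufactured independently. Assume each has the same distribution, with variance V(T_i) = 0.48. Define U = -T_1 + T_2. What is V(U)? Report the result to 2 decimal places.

By independence, V(U) = (-1)²V(T_1) + (1)²V(T_2)
= (-1)²·0.48 + (1)²·0.48 = 0.96

0.96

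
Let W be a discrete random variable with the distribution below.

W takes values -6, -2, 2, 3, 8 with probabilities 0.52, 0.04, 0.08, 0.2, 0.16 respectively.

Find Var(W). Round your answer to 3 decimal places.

29.894

E[W] = (-6)(0.52) + (-2)(0.04) + (2)(0.08) + (3)(0.2) + (8)(0.16) = -1.16
E[W²] = (-6)²(0.52) + (-2)²(0.04) + (2)²(0.08) + (3)²(0.2) + (8)²(0.16) = 31.24
Var(W) = E[W²] − (E[W])² = 31.24 − (-1.16)² = 29.8944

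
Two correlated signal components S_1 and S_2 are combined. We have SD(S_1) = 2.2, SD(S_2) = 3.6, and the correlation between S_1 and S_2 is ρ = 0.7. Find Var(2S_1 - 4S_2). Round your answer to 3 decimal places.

Var(S_1) = (2.2)² = 4.84;  Var(S_2) = (3.6)² = 12.96
cov(S_1,S_2) = ρ·SD(S_1)·SD(S_2) = 0.7·2.2·3.6 = 5.544
Var(2S_1 - 4S_2) = (2)²·Var(S_1) + (-4)²·Var(S_2) + 2·(2)·(-4)·cov(S_1,S_2)
= 4·4.84 + 16·12.96 + -16·5.544 = 138.016

138.016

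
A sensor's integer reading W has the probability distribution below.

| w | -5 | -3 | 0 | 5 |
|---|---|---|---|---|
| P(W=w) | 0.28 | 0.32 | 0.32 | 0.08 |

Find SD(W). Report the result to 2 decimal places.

E[W] = (-5)(0.28) + (-3)(0.32) + (0)(0.32) + (5)(0.08) = -1.96
E[W²] = (-5)²(0.28) + (-3)²(0.32) + (0)²(0.32) + (5)²(0.08) = 11.88
V(W) = E[W²] − (E[W])² = 11.88 − (-1.96)² = 8.0384
SD(W) = √8.0384 ≈ 2.84

2.84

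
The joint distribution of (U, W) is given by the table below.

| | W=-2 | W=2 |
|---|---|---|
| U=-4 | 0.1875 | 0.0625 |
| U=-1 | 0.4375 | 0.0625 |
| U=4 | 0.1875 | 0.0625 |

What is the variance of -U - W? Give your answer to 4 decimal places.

E[U] = -0.5,  E[W] = -1.25,  E[UW] = 0.75
V(U) = 8.5 − (-0.5)² = 8.25;  V(W) = 4 − (-1.25)² = 2.4375
Cov(U,W) = 0.75 − (-0.5)(-1.25) = 0.125
V(-U - W) = (-1)²·8.25 + (-1)²·2.4375 + 2·(-1)·(-1)·0.125 = 10.9375

10.9375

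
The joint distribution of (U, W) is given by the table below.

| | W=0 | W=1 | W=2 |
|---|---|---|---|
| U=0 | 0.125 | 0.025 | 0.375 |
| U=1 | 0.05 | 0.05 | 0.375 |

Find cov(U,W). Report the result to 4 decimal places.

E[U] = 0.475,  E[W] = 1.575
E[UW] = 0.8
cov(U,W) = E[UW] − E[U]E[W] = 0.8 − (0.475)(1.575) = 0.051875

0.0519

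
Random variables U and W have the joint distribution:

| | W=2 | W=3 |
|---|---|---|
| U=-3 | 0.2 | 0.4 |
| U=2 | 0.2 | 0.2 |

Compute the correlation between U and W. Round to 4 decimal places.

-0.1667

E[U] = -1,  E[W] = 2.6
E[UW] = -2.8
Cov(U,W) = E[UW] − E[U]E[W] = -2.8 − (-1)(2.6) = -0.2
var(U) = 6,  var(W) = 0.24
ρ = -0.2 / √(6·0.24) ≈ -0.1667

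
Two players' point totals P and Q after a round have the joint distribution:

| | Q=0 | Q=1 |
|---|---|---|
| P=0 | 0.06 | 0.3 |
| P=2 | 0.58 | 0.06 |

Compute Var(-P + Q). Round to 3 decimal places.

E[P] = 1.28,  E[Q] = 0.36,  E[PQ] = 0.12
Var(P) = 2.56 − (1.28)² = 0.9216;  Var(Q) = 0.36 − (0.36)² = 0.2304
cov(P,Q) = 0.12 − (1.28)(0.36) = -0.3408
Var(-P + Q) = (-1)²·0.9216 + (1)²·0.2304 + 2·(-1)·(1)·-0.3408 = 1.8336

1.834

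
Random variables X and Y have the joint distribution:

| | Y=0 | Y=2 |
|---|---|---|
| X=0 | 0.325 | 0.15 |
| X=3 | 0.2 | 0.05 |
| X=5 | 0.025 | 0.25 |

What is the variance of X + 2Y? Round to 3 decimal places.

12.119

E[X] = 2.125,  E[Y] = 0.9,  E[XY] = 2.8
Var(X) = 9.125 − (2.125)² = 4.609375;  Var(Y) = 1.8 − (0.9)² = 0.99
cov(X,Y) = 2.8 − (2.125)(0.9) = 0.8875
Var(X + 2Y) = (1)²·4.609375 + (2)²·0.99 + 2·(1)·(2)·0.8875 = 12.119375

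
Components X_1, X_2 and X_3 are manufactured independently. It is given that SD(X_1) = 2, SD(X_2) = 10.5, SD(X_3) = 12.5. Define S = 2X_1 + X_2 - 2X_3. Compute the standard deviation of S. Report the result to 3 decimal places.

27.409

V(X_1) = 4, V(X_2) = 110.25, V(X_3) = 156.25
By independence, V(S) = (2)²V(X_1) + (1)²V(X_2) + (-2)²V(X_3)
= (2)²·4 + (1)²·110.25 + (-2)²·156.25 = 751.25
SD(S) = √751.25 ≈ 27.409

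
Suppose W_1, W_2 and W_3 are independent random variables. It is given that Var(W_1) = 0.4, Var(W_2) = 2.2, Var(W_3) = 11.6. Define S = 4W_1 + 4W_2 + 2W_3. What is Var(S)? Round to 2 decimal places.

By independence, Var(S) = (4)²Var(W_1) + (4)²Var(W_2) + (2)²Var(W_3)
= (4)²·0.4 + (4)²·2.2 + (2)²·11.6 = 88

88.00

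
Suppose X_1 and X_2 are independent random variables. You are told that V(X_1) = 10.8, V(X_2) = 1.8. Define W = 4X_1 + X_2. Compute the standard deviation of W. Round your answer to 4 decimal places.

By independence, V(W) = (4)²V(X_1) + (1)²V(X_2)
= (4)²·10.8 + (1)²·1.8 = 174.6
sd(W) = √174.6 ≈ 13.2136

13.2136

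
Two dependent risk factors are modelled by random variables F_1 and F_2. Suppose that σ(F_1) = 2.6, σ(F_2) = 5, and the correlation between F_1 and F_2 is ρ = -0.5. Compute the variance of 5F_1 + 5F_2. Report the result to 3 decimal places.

Var(F_1) = (2.6)² = 6.76;  Var(F_2) = (5)² = 25
Cov(F_1,F_2) = ρ·σ(F_1)·σ(F_2) = -0.5·2.6·5 = -6.5
Var(5F_1 + 5F_2) = (5)²·Var(F_1) + (5)²·Var(F_2) + 2·(5)·(5)·Cov(F_1,F_2)
= 25·6.76 + 25·25 + 50·-6.5 = 469

469.000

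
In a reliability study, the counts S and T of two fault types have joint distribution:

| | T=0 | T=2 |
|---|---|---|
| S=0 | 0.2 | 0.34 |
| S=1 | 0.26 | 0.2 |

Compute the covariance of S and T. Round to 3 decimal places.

-0.097

E[S] = 0.46,  E[T] = 1.08
E[ST] = 0.4
Cov(S,T) = E[ST] − E[S]E[T] = 0.4 − (0.46)(1.08) = -0.0968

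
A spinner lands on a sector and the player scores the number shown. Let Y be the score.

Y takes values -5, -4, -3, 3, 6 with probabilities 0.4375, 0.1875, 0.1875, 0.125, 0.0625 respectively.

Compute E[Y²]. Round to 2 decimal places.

19.00

E[Y²] = (-5)²(0.4375) + (-4)²(0.1875) + (-3)²(0.1875) + (3)²(0.125) + (6)²(0.0625) = 19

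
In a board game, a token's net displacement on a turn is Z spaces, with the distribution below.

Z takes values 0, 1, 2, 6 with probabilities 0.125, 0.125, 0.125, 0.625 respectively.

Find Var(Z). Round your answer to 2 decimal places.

6.11

E[Z] = (0)(0.125) + (1)(0.125) + (2)(0.125) + (6)(0.625) = 4.125
E[Z²] = (0)²(0.125) + (1)²(0.125) + (2)²(0.125) + (6)²(0.625) = 23.125
Var(Z) = E[Z²] − (E[Z])² = 23.125 − (4.125)² = 6.109375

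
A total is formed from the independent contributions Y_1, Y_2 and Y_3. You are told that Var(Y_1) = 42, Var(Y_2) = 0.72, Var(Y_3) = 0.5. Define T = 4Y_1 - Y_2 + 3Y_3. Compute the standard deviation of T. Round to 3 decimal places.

26.023

By independence, Var(T) = (4)²Var(Y_1) + (-1)²Var(Y_2) + (3)²Var(Y_3)
= (4)²·42 + (-1)²·0.72 + (3)²·0.5 = 677.22
sd(T) = √677.22 ≈ 26.023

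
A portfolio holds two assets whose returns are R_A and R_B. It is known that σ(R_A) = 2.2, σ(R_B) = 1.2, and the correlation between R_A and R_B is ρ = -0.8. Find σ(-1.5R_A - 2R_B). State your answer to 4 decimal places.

Var(R_A) = (2.2)² = 4.84;  Var(R_B) = (1.2)² = 1.44
Cov(R_A,R_B) = ρ·σ(R_A)·σ(R_B) = -0.8·2.2·1.2 = -2.112
Var(-1.5R_A - 2R_B) = (-1.5)²·Var(R_A) + (-2)²·Var(R_B) + 2·(-1.5)·(-2)·Cov(R_A,R_B)
= 2.25·4.84 + 4·1.44 + 6·-2.112 = 3.978
σ(-1.5R_A - 2R_B) = √3.978 ≈ 1.9945

1.9945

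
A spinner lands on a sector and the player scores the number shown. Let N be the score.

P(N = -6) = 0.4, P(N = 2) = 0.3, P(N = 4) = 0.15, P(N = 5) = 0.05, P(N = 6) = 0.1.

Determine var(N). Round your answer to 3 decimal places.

22.728

E[N] = (-6)(0.4) + (2)(0.3) + (4)(0.15) + (5)(0.05) + (6)(0.1) = -0.35
E[N²] = (-6)²(0.4) + (2)²(0.3) + (4)²(0.15) + (5)²(0.05) + (6)²(0.1) = 22.85
var(N) = E[N²] − (E[N])² = 22.85 − (-0.35)² = 22.7275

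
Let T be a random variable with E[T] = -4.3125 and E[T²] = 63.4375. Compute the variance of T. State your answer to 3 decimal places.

44.840

Var(T) = 63.4375 − (-4.3125)² = 44.83984375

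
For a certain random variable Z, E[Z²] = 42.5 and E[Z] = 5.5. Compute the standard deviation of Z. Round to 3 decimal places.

3.500

V(Z) = 42.5 − (5.5)² = 12.25
SD(Z) = √12.25 ≈ 3.500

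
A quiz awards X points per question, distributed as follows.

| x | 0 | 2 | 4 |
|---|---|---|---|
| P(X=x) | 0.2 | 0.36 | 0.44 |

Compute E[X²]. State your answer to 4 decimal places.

E[X²] = (0)²(0.2) + (2)²(0.36) + (4)²(0.44) = 8.48

8.4800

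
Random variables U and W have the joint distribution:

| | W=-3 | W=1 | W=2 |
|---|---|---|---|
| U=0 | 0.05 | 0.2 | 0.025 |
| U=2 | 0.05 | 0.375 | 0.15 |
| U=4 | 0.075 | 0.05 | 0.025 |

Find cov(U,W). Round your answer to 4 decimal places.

E[U] = 1.75,  E[W] = 0.5
E[UW] = 0.55
cov(U,W) = E[UW] − E[U]E[W] = 0.55 − (1.75)(0.5) = -0.325

-0.3250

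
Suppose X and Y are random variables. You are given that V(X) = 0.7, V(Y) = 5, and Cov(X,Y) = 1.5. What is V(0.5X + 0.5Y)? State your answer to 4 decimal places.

V(0.5X + 0.5Y) = (0.5)²·V(X) + (0.5)²·V(Y) + 2·(0.5)·(0.5)·Cov(X,Y)
= 0.25·0.7 + 0.25·5 + 0.5·1.5 = 2.175

2.1750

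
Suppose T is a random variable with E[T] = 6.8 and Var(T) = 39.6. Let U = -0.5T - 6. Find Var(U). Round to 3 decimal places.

Var(-0.5T - 6) = (-0.5)²·Var(T) = 0.25·39.6 = 9.9

9.900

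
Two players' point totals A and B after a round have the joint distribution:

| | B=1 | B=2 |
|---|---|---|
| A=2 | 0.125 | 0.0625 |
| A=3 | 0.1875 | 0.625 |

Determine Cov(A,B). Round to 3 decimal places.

E[A] = 2.8125,  E[B] = 1.6875
E[AB] = 4.8125
Cov(A,B) = E[AB] − E[A]E[B] = 4.8125 − (2.8125)(1.6875) = 0.06640625

0.066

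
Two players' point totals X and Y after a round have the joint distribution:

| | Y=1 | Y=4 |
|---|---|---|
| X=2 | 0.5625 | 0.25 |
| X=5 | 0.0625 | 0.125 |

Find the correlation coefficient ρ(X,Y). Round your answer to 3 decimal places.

0.289

E[X] = 2.5625,  E[Y] = 2.125
E[XY] = 5.9375
Cov(X,Y) = E[XY] − E[X]E[Y] = 5.9375 − (2.5625)(2.125) = 0.4921875
V(X) = 1.37109375,  V(Y) = 2.109375
ρ = 0.4921875 / √(1.37109375·2.109375) ≈ 0.289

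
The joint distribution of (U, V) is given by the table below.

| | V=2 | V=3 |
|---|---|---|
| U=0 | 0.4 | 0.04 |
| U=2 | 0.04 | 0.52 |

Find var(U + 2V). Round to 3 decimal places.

3.622

E[U] = 1.12,  E[V] = 2.56,  E[UV] = 3.28
var(U) = 2.24 − (1.12)² = 0.9856;  var(V) = 6.8 − (2.56)² = 0.2464
cov(U,V) = 3.28 − (1.12)(2.56) = 0.4128
var(U + 2V) = (1)²·0.9856 + (2)²·0.2464 + 2·(1)·(2)·0.4128 = 3.6224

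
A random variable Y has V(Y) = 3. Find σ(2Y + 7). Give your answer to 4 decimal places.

V(2Y + 7) = (2)²·3 = 12
σ(2Y + 7) = √12 ≈ 3.4641

3.4641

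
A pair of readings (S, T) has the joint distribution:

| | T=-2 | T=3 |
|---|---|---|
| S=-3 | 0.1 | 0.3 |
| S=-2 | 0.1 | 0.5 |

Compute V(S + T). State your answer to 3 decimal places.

E[S] = -2.4,  E[T] = 2,  E[ST] = -4.7
V(S) = 6 − (-2.4)² = 0.24;  V(T) = 8 − (2)² = 4
Cov(S,T) = -4.7 − (-2.4)(2) = 0.1
V(S + T) = (1)²·0.24 + (1)²·4 + 2·(1)·(1)·0.1 = 4.44

4.440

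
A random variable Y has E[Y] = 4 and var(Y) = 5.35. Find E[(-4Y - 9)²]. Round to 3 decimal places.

E[-4Y - 9] = -4·4 − 9 = -25
var(-4Y - 9) = (-4)²·5.35 = 85.6
E[(-4Y - 9)²] = var((-4Y - 9)) + (E[(-4Y - 9)])² = 85.6 + (-25)² = 710.6

710.600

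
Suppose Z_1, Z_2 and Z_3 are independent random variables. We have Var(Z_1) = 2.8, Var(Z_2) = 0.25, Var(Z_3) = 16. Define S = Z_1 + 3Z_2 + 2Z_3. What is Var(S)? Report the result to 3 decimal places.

By independence, Var(S) = (1)²Var(Z_1) + (3)²Var(Z_2) + (2)²Var(Z_3)
= (1)²·2.8 + (3)²·0.25 + (2)²·16 = 69.05

69.050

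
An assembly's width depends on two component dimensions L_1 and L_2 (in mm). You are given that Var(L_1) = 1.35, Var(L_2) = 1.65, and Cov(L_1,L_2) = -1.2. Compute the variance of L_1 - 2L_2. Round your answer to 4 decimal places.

12.7500

Var(L_1 - 2L_2) = (1)²·Var(L_1) + (-2)²·Var(L_2) + 2·(1)·(-2)·Cov(L_1,L_2)
= 1·1.35 + 4·1.65 + -4·-1.2 = 12.75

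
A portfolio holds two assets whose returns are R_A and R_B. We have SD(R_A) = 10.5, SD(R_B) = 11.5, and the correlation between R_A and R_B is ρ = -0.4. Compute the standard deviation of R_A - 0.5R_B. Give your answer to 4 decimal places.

V(R_A) = (10.5)² = 110.25;  V(R_B) = (11.5)² = 132.25
Cov(R_A,R_B) = ρ·SD(R_A)·SD(R_B) = -0.4·10.5·11.5 = -48.3
V(R_A - 0.5R_B) = (1)²·V(R_A) + (-0.5)²·V(R_B) + 2·(1)·(-0.5)·Cov(R_A,R_B)
= 1·110.25 + 0.25·132.25 + -1·-48.3 = 191.6125
SD(R_A - 0.5R_B) = √191.6125 ≈ 13.8424

13.8424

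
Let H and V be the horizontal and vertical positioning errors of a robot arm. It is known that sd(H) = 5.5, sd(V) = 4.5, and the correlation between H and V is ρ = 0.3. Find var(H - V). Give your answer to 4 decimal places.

35.6500

var(H) = (5.5)² = 30.25;  var(V) = (4.5)² = 20.25
Cov(H,V) = ρ·sd(H)·sd(V) = 0.3·5.5·4.5 = 7.425
var(H - V) = (1)²·var(H) + (-1)²·var(V) + 2·(1)·(-1)·Cov(H,V)
= 1·30.25 + 1·20.25 + -2·7.425 = 35.65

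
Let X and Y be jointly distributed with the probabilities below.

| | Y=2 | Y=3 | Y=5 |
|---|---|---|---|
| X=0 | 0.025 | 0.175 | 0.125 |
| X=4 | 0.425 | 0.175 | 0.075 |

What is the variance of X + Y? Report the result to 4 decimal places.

E[X] = 2.7,  E[Y] = 2.95,  E[XY] = 7
var(X) = 10.8 − (2.7)² = 3.51;  var(Y) = 9.95 − (2.95)² = 1.2475
cov(X,Y) = 7 − (2.7)(2.95) = -0.965
var(X + Y) = (1)²·3.51 + (1)²·1.2475 + 2·(1)·(1)·-0.965 = 2.8275

2.8275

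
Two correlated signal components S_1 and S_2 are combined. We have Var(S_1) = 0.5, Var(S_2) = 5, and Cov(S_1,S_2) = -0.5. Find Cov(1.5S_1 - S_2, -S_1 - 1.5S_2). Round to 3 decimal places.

Cov(1.5S_1 - S_2, -S_1 - 1.5S_2) = (1.5)(-1)Var(S_1) + (-1)(-1.5)Var(S_2) + [(1.5)(-1.5) + (-1)(-1)]Cov(S_1,S_2)
= -1.5·0.5 + 1.5·5 + -1.25·-0.5 = 7.375

7.375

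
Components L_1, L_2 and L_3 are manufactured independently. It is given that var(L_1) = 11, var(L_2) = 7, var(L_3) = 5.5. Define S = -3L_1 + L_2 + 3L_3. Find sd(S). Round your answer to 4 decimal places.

12.4700

By independence, var(S) = (-3)²var(L_1) + (1)²var(L_2) + (3)²var(L_3)
= (-3)²·11 + (1)²·7 + (3)²·5.5 = 155.5
sd(S) = √155.5 ≈ 12.4700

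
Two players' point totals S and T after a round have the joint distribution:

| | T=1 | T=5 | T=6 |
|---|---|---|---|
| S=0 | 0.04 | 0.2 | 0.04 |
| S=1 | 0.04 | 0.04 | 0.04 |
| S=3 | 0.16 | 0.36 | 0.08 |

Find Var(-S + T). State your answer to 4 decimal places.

5.7216

E[S] = 1.92,  E[T] = 4.2,  E[ST] = 7.8
Var(S) = 5.52 − (1.92)² = 1.8336;  Var(T) = 21 − (4.2)² = 3.36
Cov(S,T) = 7.8 − (1.92)(4.2) = -0.264
Var(-S + T) = (-1)²·1.8336 + (1)²·3.36 + 2·(-1)·(1)·-0.264 = 5.7216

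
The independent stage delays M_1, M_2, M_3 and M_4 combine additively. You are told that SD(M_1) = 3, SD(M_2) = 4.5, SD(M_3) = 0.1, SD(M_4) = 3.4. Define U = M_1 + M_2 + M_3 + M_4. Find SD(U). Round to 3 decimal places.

Var(M_1) = 9, Var(M_2) = 20.25, Var(M_3) = 0.01, Var(M_4) = 11.56
By independence, Var(U) = (1)²Var(M_1) + (1)²Var(M_2) + (1)²Var(M_3) + (1)²Var(M_4)
= (1)²·9 + (1)²·20.25 + (1)²·0.01 + (1)²·11.56 = 40.82
SD(U) = √40.82 ≈ 6.389

6.389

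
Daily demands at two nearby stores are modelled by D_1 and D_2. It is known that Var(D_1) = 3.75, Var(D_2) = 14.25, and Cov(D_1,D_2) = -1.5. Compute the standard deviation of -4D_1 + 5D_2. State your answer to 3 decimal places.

Var(-4D_1 + 5D_2) = (-4)²·Var(D_1) + (5)²·Var(D_2) + 2·(-4)·(5)·Cov(D_1,D_2)
= 16·3.75 + 25·14.25 + -40·-1.5 = 476.25
σ(-4D_1 + 5D_2) = √476.25 ≈ 21.823

21.823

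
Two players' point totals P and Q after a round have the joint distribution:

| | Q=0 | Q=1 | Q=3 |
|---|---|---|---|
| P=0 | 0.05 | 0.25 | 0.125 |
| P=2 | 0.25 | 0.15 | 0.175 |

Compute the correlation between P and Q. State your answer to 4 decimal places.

-0.1235

E[P] = 1.15,  E[Q] = 1.3
E[PQ] = 1.35
Cov(P,Q) = E[PQ] − E[P]E[Q] = 1.35 − (1.15)(1.3) = -0.145
Var(P) = 0.9775,  Var(Q) = 1.41
ρ = -0.145 / √(0.9775·1.41) ≈ -0.1235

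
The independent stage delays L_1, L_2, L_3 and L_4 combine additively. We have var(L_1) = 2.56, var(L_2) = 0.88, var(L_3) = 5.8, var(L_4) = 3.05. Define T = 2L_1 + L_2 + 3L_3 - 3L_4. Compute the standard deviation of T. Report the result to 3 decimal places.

9.527

By independence, var(T) = (2)²var(L_1) + (1)²var(L_2) + (3)²var(L_3) + (-3)²var(L_4)
= (2)²·2.56 + (1)²·0.88 + (3)²·5.8 + (-3)²·3.05 = 90.77
SD(T) = √90.77 ≈ 9.527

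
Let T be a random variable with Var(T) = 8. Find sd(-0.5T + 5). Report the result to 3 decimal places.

1.414

Var(-0.5T + 5) = (-0.5)²·8 = 2
sd(-0.5T + 5) = √2 ≈ 1.414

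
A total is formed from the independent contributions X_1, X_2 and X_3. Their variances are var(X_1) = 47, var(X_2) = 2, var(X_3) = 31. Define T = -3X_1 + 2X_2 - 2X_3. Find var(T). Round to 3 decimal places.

555.000

By independence, var(T) = (-3)²var(X_1) + (2)²var(X_2) + (-2)²var(X_3)
= (-3)²·47 + (2)²·2 + (-2)²·31 = 555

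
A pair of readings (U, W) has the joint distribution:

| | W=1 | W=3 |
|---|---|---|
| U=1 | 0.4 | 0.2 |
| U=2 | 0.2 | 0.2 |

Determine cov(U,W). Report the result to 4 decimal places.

0.0800

E[U] = 1.4,  E[W] = 1.8
E[UW] = 2.6
cov(U,W) = E[UW] − E[U]E[W] = 2.6 − (1.4)(1.8) = 0.08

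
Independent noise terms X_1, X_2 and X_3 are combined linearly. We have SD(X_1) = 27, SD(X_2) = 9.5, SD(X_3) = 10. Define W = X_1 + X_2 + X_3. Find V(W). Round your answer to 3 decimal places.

919.250

V(X_1) = 729, V(X_2) = 90.25, V(X_3) = 100
By independence, V(W) = (1)²V(X_1) + (1)²V(X_2) + (1)²V(X_3)
= (1)²·729 + (1)²·90.25 + (1)²·100 = 919.25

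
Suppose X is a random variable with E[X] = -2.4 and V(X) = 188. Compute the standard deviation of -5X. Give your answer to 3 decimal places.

V(-5X) = (-5)²·188 = 4700
σ(-5X) = √4700 ≈ 68.557

68.557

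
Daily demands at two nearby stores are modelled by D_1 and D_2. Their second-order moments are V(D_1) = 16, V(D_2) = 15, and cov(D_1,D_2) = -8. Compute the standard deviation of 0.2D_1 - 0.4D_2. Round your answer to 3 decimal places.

V(0.2D_1 - 0.4D_2) = (0.2)²·V(D_1) + (-0.4)²·V(D_2) + 2·(0.2)·(-0.4)·cov(D_1,D_2)
= 0.04·16 + 0.16·15 + -0.16·-8 = 4.32
SD(0.2D_1 - 0.4D_2) = √4.32 ≈ 2.078

2.078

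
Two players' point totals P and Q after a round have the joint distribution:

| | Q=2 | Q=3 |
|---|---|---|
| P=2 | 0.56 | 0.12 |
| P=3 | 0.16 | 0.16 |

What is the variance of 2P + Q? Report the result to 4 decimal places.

E[P] = 2.32,  E[Q] = 2.28,  E[PQ] = 5.36
var(P) = 5.6 − (2.32)² = 0.2176;  var(Q) = 5.4 − (2.28)² = 0.2016
cov(P,Q) = 5.36 − (2.32)(2.28) = 0.0704
var(2P + Q) = (2)²·0.2176 + (1)²·0.2016 + 2·(2)·(1)·0.0704 = 1.3536

1.3536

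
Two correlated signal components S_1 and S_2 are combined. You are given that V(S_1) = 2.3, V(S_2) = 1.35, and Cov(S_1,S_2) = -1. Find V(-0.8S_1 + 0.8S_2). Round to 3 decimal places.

V(-0.8S_1 + 0.8S_2) = (-0.8)²·V(S_1) + (0.8)²·V(S_2) + 2·(-0.8)·(0.8)·Cov(S_1,S_2)
= 0.64·2.3 + 0.64·1.35 + -1.28·-1 = 3.616

3.616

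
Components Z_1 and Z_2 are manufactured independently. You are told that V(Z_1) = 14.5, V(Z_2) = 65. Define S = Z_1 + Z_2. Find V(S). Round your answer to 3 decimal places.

79.500

By independence, V(S) = (1)²V(Z_1) + (1)²V(Z_2)
= (1)²·14.5 + (1)²·65 = 79.5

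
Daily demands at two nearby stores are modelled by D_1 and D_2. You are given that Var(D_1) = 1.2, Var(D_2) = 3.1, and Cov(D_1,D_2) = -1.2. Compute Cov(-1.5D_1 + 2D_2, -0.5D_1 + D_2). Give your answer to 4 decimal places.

Cov(-1.5D_1 + 2D_2, -0.5D_1 + D_2) = (-1.5)(-0.5)Var(D_1) + (2)(1)Var(D_2) + [(-1.5)(1) + (2)(-0.5)]Cov(D_1,D_2)
= 0.75·1.2 + 2·3.1 + -2.5·-1.2 = 10.1

10.1000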